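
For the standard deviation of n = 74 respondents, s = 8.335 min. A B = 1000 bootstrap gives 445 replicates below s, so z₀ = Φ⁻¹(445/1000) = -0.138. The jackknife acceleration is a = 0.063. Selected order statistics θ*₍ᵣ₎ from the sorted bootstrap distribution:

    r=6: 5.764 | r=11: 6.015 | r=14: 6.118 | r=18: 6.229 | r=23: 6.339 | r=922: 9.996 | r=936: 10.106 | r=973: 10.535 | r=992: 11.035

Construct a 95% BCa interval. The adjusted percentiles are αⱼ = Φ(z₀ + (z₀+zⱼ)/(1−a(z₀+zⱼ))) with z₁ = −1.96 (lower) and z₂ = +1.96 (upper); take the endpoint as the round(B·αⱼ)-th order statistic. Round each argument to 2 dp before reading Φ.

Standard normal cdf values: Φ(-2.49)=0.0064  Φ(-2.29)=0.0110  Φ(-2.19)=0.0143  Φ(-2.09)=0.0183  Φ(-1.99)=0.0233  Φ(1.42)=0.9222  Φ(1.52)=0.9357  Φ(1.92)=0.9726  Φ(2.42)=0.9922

Lower: z₀ + z₁ = -0.138 + (-1.960) = -2.098; 1 − a(z₀+z₁) = 1 − (0.063)(-2.098) = 1.1322; argument = -0.138 + (-2.098)/1.1322 = -1.9911 → -1.99.
α₁ = Φ(-1.99) = 0.0233; rank = round(1000 × 0.0233) = 23; θ*₍23₎ = 6.339.
Upper: z₀ + z₂ = 1.822; 1 − a(z₀+z₂) = 0.8852; argument = 1.9203 → 1.92; α₂ = 0.9726; rank = 973; θ*₍973₎ = 10.535.

(6.339, 10.535)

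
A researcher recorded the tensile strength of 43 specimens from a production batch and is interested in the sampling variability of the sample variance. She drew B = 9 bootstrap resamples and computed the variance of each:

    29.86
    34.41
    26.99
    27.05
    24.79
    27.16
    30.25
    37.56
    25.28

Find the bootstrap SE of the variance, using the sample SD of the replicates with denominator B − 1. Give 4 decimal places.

Bootstrap SE is the standard deviation of the 9 replicate variances.
Mean of replicates: (29.86 + 34.41 + 26.99 + 27.05 + 24.79 + 27.16 + 30.25 + 37.56 + 25.28) / 9 = 263.35000 / 9 = 29.26111
Sum of squared deviations: (+0.59889)² + (+5.14889)² + (−2.27111)² + (−2.21111)² + (−4.47111)² + (−2.10111)² + (+0.98889)² + (+8.29889)² + (−3.98111)² = 147.02089
Variance = 147.02089 / 8 = 18.37761
SE* = √18.37761

SE* = 4.2869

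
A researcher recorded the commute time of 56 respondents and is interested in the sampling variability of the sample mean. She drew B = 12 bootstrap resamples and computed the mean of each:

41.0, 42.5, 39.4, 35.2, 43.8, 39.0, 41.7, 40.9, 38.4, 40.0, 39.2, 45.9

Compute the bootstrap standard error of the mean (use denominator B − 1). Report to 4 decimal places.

SE* = 2.7587

Bootstrap SE is the standard deviation of the 12 replicate means.
Mean of replicates: (41.0 + 42.5 + 39.4 + 35.2 + 43.8 + 39.0 + 41.7 + 40.9 + 38.4 + 40.0 + 39.2 + 45.9) / 12 = 487.00000 / 12 = 40.58333
Sum of squared deviations: (+0.41667)² + (+1.91667)² + (−1.18333)² + (−5.38333)² + (+3.21667)² + (−1.58333)² + (+1.11667)² + (+0.31667)² + (−2.18333)² + (−0.58333)² + (−1.38333)² + (+5.31667)² = 83.71667
Variance = 83.71667 / 11 = 7.61061
SE* = √7.61061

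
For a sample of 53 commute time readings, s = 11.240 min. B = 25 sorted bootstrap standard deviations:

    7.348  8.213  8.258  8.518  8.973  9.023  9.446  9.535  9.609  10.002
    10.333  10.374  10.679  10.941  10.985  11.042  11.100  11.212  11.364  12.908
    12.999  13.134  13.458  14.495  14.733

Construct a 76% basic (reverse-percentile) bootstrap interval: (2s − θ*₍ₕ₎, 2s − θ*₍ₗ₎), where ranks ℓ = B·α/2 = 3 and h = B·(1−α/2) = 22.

Percentile endpoints at ranks 3 and 22: θ*₍3₎ = 8.258, θ*₍22₎ = 13.134.
Basic interval reflects these around s:
  lower = 2 × 11.240 − 13.134 = 9.346
  upper = 2 × 11.240 − 8.258 = 14.222

(9.346, 14.222)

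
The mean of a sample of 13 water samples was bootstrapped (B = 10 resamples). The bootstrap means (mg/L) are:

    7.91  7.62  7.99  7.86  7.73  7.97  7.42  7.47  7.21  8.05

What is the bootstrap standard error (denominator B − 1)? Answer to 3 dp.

Bootstrap SE is the standard deviation of the 10 replicate means.
Mean of replicates: (7.91 + 7.62 + 7.99 + 7.86 + 7.73 + 7.97 + 7.42 + 7.47 + 7.21 + 8.05) / 10 = 77.2300 / 10 = 7.7230
Sum of squared deviations: (+0.1870)² + (−0.1030)² + (+0.2670)² + (+0.1370)² + (+0.0070)² + (+0.2470)² + (−0.3030)² + (−0.2530)² + (−0.5130)² + (+0.3270)² = 0.7226
Variance = 0.7226 / 9 = 0.0803
SE* = √0.0803

SE* = 0.283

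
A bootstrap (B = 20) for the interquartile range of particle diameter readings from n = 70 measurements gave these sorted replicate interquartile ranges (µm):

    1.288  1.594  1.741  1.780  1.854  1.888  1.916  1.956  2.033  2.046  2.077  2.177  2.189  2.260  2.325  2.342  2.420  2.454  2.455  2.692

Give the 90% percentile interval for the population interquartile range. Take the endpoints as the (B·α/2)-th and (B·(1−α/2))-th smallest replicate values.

α = 0.10; lower rank = 20 × 0.050 = 1; upper rank = 20 × 0.950 = 19.
The 1st smallest replicate is 1.288; the 19th is 2.455.

(1.288, 2.455)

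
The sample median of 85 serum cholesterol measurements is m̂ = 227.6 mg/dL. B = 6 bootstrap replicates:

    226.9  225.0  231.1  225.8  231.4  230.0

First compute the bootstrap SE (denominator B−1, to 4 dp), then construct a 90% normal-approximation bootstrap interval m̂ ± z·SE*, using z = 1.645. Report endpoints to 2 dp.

Mean of replicates = 228.3667; sum of squared deviations = 39.4133; SE* = √(39.4133/5) = 2.8076
Margin = 1.645 × 2.8076 = 4.619
Interval: 227.6 ± 4.619

(222.98, 232.22)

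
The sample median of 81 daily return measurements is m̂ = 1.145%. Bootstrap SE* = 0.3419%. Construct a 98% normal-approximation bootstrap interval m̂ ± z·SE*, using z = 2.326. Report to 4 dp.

(0.3497, 1.9403)

Margin = 2.326 × 0.3419 = 0.79526
Interval: 1.145 ± 0.79526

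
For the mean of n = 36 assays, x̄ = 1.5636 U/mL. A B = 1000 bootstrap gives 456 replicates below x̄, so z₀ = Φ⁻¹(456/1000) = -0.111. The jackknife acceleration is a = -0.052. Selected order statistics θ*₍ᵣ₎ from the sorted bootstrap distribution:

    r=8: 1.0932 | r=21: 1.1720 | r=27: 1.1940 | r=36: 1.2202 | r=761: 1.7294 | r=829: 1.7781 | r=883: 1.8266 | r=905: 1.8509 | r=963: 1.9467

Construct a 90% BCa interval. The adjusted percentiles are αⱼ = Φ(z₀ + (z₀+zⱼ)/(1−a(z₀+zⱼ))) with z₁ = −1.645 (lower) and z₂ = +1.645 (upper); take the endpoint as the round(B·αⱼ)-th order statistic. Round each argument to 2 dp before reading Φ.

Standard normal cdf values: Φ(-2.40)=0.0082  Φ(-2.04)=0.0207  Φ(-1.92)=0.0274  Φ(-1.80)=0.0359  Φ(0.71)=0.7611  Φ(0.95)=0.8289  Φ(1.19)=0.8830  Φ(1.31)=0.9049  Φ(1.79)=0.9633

(1.1720, 1.8509)

Lower: z₀ + z₁ = -0.111 + (-1.645) = -1.756; 1 − a(z₀+z₁) = 1 − (-0.052)(-1.756) = 0.9087; argument = -0.111 + (-1.756)/0.9087 = -2.0435 → -2.04.
α₁ = Φ(-2.04) = 0.0207; rank = round(1000 × 0.0207) = 21; θ*₍21₎ = 1.1720.
Upper: z₀ + z₂ = 1.534; 1 − a(z₀+z₂) = 1.0798; argument = 1.3097 → 1.31; α₂ = 0.9049; rank = 905; θ*₍905₎ = 1.8509.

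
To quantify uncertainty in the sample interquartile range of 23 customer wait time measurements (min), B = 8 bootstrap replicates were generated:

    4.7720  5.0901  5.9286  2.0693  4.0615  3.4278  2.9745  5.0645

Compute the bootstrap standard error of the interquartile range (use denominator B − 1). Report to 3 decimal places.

SE* = 1.282

Bootstrap SE is the standard deviation of the 8 replicate interquartile ranges.
Mean of replicates: (4.7720 + 5.0901 + 5.9286 + 2.0693 + 4.0615 + 3.4278 + 2.9745 + 5.0645) / 8 = 33.38830 / 8 = 4.17354
Sum of squared deviations: (+0.59846)² + (+0.91656)² + (+1.75506)² + (−2.10424)² + (−0.11204)² + (−0.74574)² + (−1.19904)² + (+0.89096)² = 11.50649
Variance = 11.50649 / 7 = 1.64378
SE* = √1.64378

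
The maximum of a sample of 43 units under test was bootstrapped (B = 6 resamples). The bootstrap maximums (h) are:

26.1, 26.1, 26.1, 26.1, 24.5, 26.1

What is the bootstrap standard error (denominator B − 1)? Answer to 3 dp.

SE* = 0.653

Bootstrap SE is the standard deviation of the 6 replicate maximums.
Mean of replicates: (26.1 + 26.1 + 26.1 + 26.1 + 24.5 + 26.1) / 6 = 155.0000 / 6 = 25.8333
Sum of squared deviations: (+0.2667)² + (+0.2667)² + (+0.2667)² + (+0.2667)² + (−1.3333)² + (+0.2667)² = 2.1333
Variance = 2.1333 / 5 = 0.4267
SE* = √0.4267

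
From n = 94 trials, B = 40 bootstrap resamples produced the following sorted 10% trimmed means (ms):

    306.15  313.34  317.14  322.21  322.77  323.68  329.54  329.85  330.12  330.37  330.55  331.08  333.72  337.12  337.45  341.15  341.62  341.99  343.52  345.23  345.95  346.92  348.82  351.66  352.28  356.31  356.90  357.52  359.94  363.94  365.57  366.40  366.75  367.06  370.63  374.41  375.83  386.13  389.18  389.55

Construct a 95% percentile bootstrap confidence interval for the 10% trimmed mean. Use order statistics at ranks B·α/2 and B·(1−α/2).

α = 0.05; lower rank = 40 × 0.025 = 1; upper rank = 40 × 0.975 = 39.
The 1st smallest replicate is 306.15; the 39th is 389.18.

(306.15, 389.18)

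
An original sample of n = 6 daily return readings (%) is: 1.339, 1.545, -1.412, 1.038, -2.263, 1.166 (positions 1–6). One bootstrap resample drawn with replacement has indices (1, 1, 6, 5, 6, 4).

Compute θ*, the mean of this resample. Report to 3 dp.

Resample values: 1.339, 1.339, 1.166, -2.263, 1.166, 1.038.
Mean = (1.339 + 1.339 + 1.166 + (-2.263) + 1.166 + 1.038) / 6 = 3.7850 / 6 = 0.631

θ* = 0.631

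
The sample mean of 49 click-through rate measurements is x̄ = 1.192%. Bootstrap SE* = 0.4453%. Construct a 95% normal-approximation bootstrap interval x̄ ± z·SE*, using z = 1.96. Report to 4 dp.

Margin = 1.96 × 0.4453 = 0.87279
Interval: 1.192 ± 0.87279

(0.3192, 2.0648)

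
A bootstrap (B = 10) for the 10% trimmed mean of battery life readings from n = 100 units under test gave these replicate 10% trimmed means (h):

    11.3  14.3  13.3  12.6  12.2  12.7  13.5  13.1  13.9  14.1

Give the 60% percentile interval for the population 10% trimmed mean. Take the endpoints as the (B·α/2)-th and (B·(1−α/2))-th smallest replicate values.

Sorted replicates: 11.3, 12.2, 12.6, 12.7, 13.1, 13.3, 13.5, 13.9, 14.1, 14.3
α = 0.40; lower rank = 10 × 0.200 = 2; upper rank = 10 × 0.800 = 8.
The 2nd smallest replicate is 12.2; the 8th is 13.9.

(12.2, 13.9)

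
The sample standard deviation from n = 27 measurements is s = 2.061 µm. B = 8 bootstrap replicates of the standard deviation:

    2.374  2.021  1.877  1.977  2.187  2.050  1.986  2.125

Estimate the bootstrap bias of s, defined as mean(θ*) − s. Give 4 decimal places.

mean(θ*) = (2.374 + 2.021 + 1.877 + 1.977 + 2.187 + 2.050 + 1.986 + 2.125) / 8 = 2.07463
bias = 2.07463 − 2.061

bias = +0.0136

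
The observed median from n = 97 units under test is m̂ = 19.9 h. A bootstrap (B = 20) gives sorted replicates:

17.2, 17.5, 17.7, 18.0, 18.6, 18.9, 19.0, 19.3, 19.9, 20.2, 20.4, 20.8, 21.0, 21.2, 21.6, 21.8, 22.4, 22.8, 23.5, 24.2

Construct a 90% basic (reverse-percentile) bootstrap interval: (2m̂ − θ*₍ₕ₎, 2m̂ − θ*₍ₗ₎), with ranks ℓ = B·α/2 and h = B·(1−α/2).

(16.3, 22.6)

Percentile endpoints at ranks 1 and 19: θ*₍1₎ = 17.2, θ*₍19₎ = 23.5.
Basic interval reflects these around m̂:
  lower = 2 × 19.9 − 23.5 = 16.3
  upper = 2 × 19.9 − 17.2 = 22.6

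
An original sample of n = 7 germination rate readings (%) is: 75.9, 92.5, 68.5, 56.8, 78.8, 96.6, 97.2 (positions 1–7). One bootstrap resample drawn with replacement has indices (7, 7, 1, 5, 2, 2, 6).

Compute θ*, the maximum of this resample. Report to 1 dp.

θ* = 97.2

Resample values: 97.2, 97.2, 75.9, 78.8, 92.5, 92.5, 96.6.
Maximum = 97.2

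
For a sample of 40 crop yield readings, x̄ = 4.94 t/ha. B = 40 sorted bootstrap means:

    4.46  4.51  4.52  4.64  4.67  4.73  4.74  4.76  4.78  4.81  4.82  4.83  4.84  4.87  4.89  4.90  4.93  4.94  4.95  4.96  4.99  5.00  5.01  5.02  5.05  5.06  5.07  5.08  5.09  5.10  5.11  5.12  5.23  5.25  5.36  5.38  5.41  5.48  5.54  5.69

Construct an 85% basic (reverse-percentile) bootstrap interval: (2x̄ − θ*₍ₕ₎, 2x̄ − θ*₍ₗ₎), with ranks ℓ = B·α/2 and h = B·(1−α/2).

Percentile endpoints at ranks 3 and 37: θ*₍3₎ = 4.52, θ*₍37₎ = 5.41.
Basic interval reflects these around x̄:
  lower = 2 × 4.94 − 5.41 = 4.47
  upper = 2 × 4.94 − 4.52 = 5.36

(4.47, 5.36)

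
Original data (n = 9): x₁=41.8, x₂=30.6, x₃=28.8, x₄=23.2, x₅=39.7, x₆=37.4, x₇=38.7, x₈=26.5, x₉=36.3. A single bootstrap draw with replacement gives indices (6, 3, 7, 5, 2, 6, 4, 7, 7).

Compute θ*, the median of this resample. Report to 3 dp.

Resample values: 37.4, 28.8, 38.7, 39.7, 30.6, 37.4, 23.2, 38.7, 38.7.
Sorted: 23.2, 28.8, 30.6, 37.4, 37.4, 38.7, 38.7, 38.7, 39.7
Median = middle value = 37.400

θ* = 37.400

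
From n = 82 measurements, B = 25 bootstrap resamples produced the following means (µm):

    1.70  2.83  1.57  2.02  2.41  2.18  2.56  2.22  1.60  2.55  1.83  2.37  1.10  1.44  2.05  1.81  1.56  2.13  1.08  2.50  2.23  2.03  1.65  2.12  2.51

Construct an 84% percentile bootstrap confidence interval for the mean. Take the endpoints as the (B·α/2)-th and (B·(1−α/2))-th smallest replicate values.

Sorted replicates: 1.08, 1.10, 1.44, 1.56, 1.57, 1.60, 1.65, 1.70, 1.81, 1.83, 2.02, 2.03, 2.05, 2.12, 2.13, 2.18, 2.22, 2.23, 2.37, 2.41, 2.50, 2.51, 2.55, 2.56, 2.83
α = 0.16; lower rank = 25 × 0.080 = 2; upper rank = 25 × 0.920 = 23.
The 2nd smallest replicate is 1.10; the 23rd is 2.55.

(1.10, 2.55)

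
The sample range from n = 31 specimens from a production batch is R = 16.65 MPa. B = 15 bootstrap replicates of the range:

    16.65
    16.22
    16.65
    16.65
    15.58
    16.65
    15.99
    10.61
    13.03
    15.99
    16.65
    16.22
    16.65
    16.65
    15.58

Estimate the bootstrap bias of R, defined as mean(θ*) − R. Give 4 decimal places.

mean(θ*) = (16.65 + 16.22 + 16.65 + 16.65 + 15.58 + 16.65 + 15.99 + 10.61 + 13.03 + 15.99 + 16.65 + 16.22 + 16.65 + 16.65 + 15.58) / 15 = 15.71800
bias = 15.71800 − 16.65

bias = −0.9320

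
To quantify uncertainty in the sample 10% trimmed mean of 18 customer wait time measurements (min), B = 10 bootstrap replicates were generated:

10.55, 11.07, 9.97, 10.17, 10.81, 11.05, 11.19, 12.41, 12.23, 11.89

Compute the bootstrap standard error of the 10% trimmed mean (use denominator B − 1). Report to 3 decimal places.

SE* = 0.826

Bootstrap SE is the standard deviation of the 10 replicate 10% trimmed means.
Mean of replicates: (10.55 + 11.07 + 9.97 + 10.17 + 10.81 + 11.05 + 11.19 + 12.41 + 12.23 + 11.89) / 10 = 111.3400 / 10 = 11.1340
Sum of squared deviations: (−0.5840)² + (−0.0640)² + (−1.1640)² + (−0.9640)² + (−0.3240)² + (−0.0840)² + (+0.0560)² + (+1.2760)² + (+1.0960)² + (+0.7560)² = 6.1454
Variance = 6.1454 / 9 = 0.6828
SE* = √0.6828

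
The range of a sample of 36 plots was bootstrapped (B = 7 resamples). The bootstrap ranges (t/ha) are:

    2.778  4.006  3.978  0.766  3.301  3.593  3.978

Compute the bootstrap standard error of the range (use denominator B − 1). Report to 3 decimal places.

Bootstrap SE is the standard deviation of the 7 replicate ranges.
Mean of replicates: (2.778 + 4.006 + 3.978 + 0.766 + 3.301 + 3.593 + 3.978) / 7 = 22.4000 / 7 = 3.2000
Sum of squared deviations: (−0.4220)² + (+0.8060)² + (+0.7780)² + (−2.4340)² + (+0.1010)² + (+0.3930)² + (+0.7780)² = 8.1273
Variance = 8.1273 / 6 = 1.3545
SE* = √1.3545

SE* = 1.164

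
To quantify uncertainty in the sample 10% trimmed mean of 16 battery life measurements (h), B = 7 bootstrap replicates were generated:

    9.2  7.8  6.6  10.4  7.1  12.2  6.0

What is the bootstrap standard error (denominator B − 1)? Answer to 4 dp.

Bootstrap SE is the standard deviation of the 7 replicate 10% trimmed means.
Mean of replicates: (9.2 + 7.8 + 6.6 + 10.4 + 7.1 + 12.2 + 6.0) / 7 = 59.30000 / 7 = 8.47143
Sum of squared deviations: (+0.72857)² + (−0.67143)² + (−1.87143)² + (+1.92857)² + (−1.37143)² + (+3.72857)² + (−2.47143)² = 30.09429
Variance = 30.09429 / 6 = 5.01571
SE* = √5.01571

SE* = 2.2396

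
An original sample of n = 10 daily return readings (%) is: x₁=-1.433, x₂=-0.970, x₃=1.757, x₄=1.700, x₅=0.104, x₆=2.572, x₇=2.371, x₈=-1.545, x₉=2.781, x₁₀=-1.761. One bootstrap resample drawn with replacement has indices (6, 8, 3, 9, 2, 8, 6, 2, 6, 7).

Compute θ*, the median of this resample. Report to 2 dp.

Resample values: 2.572, -1.545, 1.757, 2.781, -0.970, -1.545, 2.572, -0.970, 2.572, 2.371.
Sorted: -1.545, -1.545, -0.970, -0.970, 1.757, 2.371, 2.572, 2.572, 2.572, 2.781
Median = average of the two middle values = 2.06

θ* = 2.06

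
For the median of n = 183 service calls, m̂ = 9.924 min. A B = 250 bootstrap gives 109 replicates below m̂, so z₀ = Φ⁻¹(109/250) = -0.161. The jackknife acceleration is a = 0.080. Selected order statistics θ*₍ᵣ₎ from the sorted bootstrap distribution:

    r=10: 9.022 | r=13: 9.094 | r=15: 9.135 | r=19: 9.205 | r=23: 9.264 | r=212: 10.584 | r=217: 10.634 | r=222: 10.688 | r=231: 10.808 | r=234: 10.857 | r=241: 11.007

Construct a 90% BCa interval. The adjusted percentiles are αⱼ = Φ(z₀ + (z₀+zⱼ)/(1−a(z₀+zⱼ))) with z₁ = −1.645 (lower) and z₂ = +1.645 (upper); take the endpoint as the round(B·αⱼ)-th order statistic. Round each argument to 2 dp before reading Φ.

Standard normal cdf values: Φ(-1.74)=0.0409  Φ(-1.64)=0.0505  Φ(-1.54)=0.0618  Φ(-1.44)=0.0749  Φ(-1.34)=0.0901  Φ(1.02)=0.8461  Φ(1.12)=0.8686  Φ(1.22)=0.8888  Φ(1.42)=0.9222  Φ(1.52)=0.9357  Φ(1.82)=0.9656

Lower: z₀ + z₁ = -0.161 + (-1.645) = -1.806; 1 − a(z₀+z₁) = 1 − (0.080)(-1.806) = 1.1445; argument = -0.161 + (-1.806)/1.1445 = -1.7390 → -1.74.
α₁ = Φ(-1.74) = 0.0409; rank = round(250 × 0.0409) = 10; θ*₍10₎ = 9.022.
Upper: z₀ + z₂ = 1.484; 1 − a(z₀+z₂) = 0.8813; argument = 1.5229 → 1.52; α₂ = 0.9357; rank = 234; θ*₍234₎ = 10.857.

(9.022, 10.857)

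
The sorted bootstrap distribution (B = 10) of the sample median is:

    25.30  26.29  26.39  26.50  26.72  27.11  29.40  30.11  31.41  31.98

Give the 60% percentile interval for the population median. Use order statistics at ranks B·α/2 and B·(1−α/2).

α = 0.40; lower rank = 10 × 0.200 = 2; upper rank = 10 × 0.800 = 8.
The 2nd smallest replicate is 26.29; the 8th is 30.11.

(26.29, 30.11)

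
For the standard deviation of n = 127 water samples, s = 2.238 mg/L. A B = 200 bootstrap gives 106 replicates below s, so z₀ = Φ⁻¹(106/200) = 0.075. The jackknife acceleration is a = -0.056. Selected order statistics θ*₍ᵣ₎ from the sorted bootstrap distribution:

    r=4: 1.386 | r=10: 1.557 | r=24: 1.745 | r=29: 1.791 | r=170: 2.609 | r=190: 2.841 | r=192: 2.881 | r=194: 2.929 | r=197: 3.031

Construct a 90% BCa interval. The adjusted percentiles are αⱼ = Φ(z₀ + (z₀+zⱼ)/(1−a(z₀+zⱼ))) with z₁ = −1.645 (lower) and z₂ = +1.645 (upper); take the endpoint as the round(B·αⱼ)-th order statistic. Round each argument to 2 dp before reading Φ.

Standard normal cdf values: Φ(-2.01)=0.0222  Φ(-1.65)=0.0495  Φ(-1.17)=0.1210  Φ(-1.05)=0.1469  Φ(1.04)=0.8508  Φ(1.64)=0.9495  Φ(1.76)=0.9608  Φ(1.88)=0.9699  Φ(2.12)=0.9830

(1.557, 2.841)

Lower: z₀ + z₁ = 0.075 + (-1.645) = -1.570; 1 − a(z₀+z₁) = 1 − (-0.056)(-1.570) = 0.9121; argument = 0.075 + (-1.570)/0.9121 = -1.6463 → -1.65.
α₁ = Φ(-1.65) = 0.0495; rank = round(200 × 0.0495) = 10; θ*₍10₎ = 1.557.
Upper: z₀ + z₂ = 1.720; 1 − a(z₀+z₂) = 1.0963; argument = 1.6439 → 1.64; α₂ = 0.9495; rank = 190; θ*₍190₎ = 2.841.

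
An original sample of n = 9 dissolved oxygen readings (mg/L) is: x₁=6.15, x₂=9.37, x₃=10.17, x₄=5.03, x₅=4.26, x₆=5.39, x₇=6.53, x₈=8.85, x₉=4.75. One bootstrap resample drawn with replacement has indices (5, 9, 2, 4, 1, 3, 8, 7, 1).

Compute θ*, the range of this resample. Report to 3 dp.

θ* = 5.910

Resample values: 4.26, 4.75, 9.37, 5.03, 6.15, 10.17, 8.85, 6.53, 6.15.
Range = 10.17 − 4.26 = 5.910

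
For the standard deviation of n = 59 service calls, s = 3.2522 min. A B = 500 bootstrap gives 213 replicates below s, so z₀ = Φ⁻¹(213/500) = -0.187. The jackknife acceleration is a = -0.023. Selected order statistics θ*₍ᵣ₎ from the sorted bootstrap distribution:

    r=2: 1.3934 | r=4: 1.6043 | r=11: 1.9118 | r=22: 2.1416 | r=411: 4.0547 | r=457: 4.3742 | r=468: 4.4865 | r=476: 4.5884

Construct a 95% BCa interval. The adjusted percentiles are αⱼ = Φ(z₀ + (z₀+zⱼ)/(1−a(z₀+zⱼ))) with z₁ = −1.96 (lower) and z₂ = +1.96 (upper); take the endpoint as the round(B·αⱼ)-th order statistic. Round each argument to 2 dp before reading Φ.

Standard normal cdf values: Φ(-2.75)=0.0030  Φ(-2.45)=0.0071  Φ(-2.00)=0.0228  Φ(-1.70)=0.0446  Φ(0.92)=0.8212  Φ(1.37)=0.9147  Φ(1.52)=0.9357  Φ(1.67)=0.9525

Lower: z₀ + z₁ = -0.187 + (-1.960) = -2.147; 1 − a(z₀+z₁) = 1 − (-0.023)(-2.147) = 0.9506; argument = -0.187 + (-2.147)/0.9506 = -2.4455 → -2.45.
α₁ = Φ(-2.45) = 0.0071; rank = round(500 × 0.0071) = 4; θ*₍4₎ = 1.6043.
Upper: z₀ + z₂ = 1.773; 1 − a(z₀+z₂) = 1.0408; argument = 1.5165 → 1.52; α₂ = 0.9357; rank = 468; θ*₍468₎ = 4.4865.

(1.6043, 4.4865)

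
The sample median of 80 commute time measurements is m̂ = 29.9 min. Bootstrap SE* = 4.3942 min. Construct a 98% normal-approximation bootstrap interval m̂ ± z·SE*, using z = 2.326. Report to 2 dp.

Margin = 2.326 × 4.3942 = 10.221
Interval: 29.9 ± 10.221

(19.68, 40.12)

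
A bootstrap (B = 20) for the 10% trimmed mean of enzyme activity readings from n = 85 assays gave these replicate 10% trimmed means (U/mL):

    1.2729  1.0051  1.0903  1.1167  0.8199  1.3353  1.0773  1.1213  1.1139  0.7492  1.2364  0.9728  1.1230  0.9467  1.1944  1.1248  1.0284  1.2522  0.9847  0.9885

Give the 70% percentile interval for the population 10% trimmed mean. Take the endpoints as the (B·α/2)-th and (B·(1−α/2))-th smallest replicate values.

Sorted replicates: 0.7492, 0.8199, 0.9467, 0.9728, 0.9847, 0.9885, 1.0051, 1.0284, 1.0773, 1.0903, 1.1139, 1.1167, 1.1213, 1.1230, 1.1248, 1.1944, 1.2364, 1.2522, 1.2729, 1.3353
α = 0.30; lower rank = 20 × 0.150 = 3; upper rank = 20 × 0.850 = 17.
The 3rd smallest replicate is 0.9467; the 17th is 1.2364.

(0.9467, 1.2364)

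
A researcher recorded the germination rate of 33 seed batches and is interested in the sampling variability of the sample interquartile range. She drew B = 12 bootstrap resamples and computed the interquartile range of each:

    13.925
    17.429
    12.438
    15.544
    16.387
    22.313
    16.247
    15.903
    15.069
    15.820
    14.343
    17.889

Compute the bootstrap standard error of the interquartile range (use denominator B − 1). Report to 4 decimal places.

Bootstrap SE is the standard deviation of the 12 replicate interquartile ranges.
Mean of replicates: (13.925 + 17.429 + 12.438 + 15.544 + 16.387 + 22.313 + 16.247 + 15.903 + 15.069 + 15.820 + 14.343 + 17.889) / 12 = 193.30700 / 12 = 16.10892
Sum of squared deviations: (−2.18392)² + (+1.32008)² + (−3.67092)² + (−0.56492)² + (+0.27808)² + (+6.20408)² + (+0.13808)² + (−0.20592)² + (−1.03992)² + (−0.28892)² + (−1.76592)² + (+1.78008)² = 66.38838
Variance = 66.38838 / 11 = 6.03531
SE* = √6.03531

SE* = 2.4567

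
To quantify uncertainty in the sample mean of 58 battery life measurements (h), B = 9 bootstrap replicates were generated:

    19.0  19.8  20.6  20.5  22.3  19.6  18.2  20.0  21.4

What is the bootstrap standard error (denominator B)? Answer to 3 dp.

SE* = 1.159

Bootstrap SE is the standard deviation of the 9 replicate means.
Mean of replicates: (19.0 + 19.8 + 20.6 + 20.5 + 22.3 + 19.6 + 18.2 + 20.0 + 21.4) / 9 = 181.4000 / 9 = 20.1556
Sum of squared deviations: (−1.1556)² + (−0.3556)² + (+0.4444)² + (+0.3444)² + (+2.1444)² + (−0.5556)² + (−1.9556)² + (−0.1556)² + (+1.2444)² = 12.0822
Variance = 12.0822 / 9 = 1.3425
SE* = √1.3425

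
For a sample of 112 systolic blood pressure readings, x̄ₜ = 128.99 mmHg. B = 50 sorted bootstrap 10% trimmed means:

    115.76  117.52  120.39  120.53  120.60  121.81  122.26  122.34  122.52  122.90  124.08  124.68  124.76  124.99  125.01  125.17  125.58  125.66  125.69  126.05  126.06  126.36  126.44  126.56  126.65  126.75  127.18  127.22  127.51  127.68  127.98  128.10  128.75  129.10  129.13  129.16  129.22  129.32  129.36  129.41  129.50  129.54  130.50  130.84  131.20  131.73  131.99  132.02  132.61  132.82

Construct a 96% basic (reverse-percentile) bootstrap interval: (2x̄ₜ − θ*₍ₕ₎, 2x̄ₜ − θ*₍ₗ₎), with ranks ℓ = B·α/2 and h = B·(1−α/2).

Percentile endpoints at ranks 1 and 49: θ*₍1₎ = 115.76, θ*₍49₎ = 132.61.
Basic interval reflects these around x̄ₜ:
  lower = 2 × 128.99 − 132.61 = 125.37
  upper = 2 × 128.99 − 115.76 = 142.22

(125.37, 142.22)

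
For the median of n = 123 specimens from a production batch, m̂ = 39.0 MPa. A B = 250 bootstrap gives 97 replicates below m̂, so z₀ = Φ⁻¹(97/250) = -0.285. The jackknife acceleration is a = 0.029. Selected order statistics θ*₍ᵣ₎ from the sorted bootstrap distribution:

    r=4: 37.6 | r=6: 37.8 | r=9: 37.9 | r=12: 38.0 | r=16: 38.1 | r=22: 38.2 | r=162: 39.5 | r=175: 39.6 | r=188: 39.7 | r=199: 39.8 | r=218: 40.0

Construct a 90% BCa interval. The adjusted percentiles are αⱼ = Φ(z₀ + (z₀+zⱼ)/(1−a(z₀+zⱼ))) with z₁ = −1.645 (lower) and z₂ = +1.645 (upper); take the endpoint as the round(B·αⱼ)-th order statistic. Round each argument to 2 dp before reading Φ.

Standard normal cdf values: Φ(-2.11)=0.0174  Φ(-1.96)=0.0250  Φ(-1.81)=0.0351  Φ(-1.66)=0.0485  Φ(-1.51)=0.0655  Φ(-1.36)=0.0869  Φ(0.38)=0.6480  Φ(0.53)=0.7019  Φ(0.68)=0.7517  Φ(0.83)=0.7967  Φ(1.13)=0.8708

Lower: z₀ + z₁ = -0.285 + (-1.645) = -1.930; 1 − a(z₀+z₁) = 1 − (0.029)(-1.930) = 1.0560; argument = -0.285 + (-1.930)/1.0560 = -2.1127 → -2.11.
α₁ = Φ(-2.11) = 0.0174; rank = round(250 × 0.0174) = 4; θ*₍4₎ = 37.6.
Upper: z₀ + z₂ = 1.360; 1 − a(z₀+z₂) = 0.9606; argument = 1.1308 → 1.13; α₂ = 0.8708; rank = 218; θ*₍218₎ = 40.0.

(37.6, 40.0)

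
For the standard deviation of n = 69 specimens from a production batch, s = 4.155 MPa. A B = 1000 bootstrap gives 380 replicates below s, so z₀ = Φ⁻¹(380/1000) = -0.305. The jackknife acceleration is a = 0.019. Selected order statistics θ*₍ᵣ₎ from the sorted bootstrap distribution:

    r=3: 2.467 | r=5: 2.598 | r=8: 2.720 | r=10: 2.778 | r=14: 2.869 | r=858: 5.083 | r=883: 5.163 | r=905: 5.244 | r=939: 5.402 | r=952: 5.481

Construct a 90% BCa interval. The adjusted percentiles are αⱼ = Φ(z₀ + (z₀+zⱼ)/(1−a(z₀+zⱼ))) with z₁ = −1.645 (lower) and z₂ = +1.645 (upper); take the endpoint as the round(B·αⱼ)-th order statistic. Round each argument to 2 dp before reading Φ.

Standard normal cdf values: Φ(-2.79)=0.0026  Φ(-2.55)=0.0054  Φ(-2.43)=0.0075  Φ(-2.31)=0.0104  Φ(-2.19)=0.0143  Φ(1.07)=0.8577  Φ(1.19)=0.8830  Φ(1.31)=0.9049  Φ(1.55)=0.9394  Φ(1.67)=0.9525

Lower: z₀ + z₁ = -0.305 + (-1.645) = -1.950; 1 − a(z₀+z₁) = 1 − (0.019)(-1.950) = 1.0371; argument = -0.305 + (-1.950)/1.0371 = -2.1853 → -2.19.
α₁ = Φ(-2.19) = 0.0143; rank = round(1000 × 0.0143) = 14; θ*₍14₎ = 2.869.
Upper: z₀ + z₂ = 1.340; 1 − a(z₀+z₂) = 0.9745; argument = 1.0700 → 1.07; α₂ = 0.8577; rank = 858; θ*₍858₎ = 5.083.

(2.869, 5.083)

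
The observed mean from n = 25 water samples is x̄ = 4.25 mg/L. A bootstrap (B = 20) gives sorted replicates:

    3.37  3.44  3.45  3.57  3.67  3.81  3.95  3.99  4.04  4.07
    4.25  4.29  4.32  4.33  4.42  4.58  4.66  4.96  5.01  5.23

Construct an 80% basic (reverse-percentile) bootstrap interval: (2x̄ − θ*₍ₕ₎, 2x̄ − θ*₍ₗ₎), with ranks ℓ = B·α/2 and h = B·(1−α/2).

(3.54, 5.06)

Percentile endpoints at ranks 2 and 18: θ*₍2₎ = 3.44, θ*₍18₎ = 4.96.
Basic interval reflects these around x̄:
  lower = 2 × 4.25 − 4.96 = 3.54
  upper = 2 × 4.25 − 3.44 = 5.06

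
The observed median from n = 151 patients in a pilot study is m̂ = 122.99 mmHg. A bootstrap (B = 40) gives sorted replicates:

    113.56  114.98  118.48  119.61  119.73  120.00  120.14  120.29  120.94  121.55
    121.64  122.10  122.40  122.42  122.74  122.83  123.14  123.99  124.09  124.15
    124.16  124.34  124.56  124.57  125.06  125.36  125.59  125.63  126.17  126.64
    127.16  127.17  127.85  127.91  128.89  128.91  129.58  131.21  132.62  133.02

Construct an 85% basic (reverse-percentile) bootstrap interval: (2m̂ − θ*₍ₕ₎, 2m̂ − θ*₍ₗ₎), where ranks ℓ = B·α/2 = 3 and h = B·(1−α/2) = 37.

Percentile endpoints at ranks 3 and 37: θ*₍3₎ = 118.48, θ*₍37₎ = 129.58.
Basic interval reflects these around m̂:
  lower = 2 × 122.99 − 129.58 = 116.40
  upper = 2 × 122.99 − 118.48 = 127.50

(116.40, 127.50)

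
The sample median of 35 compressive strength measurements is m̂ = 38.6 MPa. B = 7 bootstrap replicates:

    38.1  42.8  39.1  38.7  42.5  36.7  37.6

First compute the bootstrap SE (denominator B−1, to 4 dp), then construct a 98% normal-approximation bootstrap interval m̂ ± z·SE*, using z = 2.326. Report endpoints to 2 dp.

(33.07, 44.13)

Mean of replicates = 39.3571; sum of squared deviations = 33.9571; SE* = √(33.9571/6) = 2.3790
Margin = 2.326 × 2.3790 = 5.534
Interval: 38.6 ± 5.534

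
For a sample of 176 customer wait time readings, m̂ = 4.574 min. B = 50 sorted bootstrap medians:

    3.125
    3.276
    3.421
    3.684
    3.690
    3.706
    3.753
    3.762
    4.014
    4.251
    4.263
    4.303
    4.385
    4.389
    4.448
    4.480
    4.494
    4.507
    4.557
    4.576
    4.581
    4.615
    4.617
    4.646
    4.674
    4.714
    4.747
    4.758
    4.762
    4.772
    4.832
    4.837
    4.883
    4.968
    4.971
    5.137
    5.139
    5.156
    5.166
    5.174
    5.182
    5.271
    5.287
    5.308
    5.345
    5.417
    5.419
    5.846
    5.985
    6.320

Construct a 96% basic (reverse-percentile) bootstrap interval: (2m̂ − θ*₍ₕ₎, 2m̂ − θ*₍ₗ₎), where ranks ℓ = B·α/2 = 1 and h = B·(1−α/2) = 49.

Percentile endpoints at ranks 1 and 49: θ*₍1₎ = 3.125, θ*₍49₎ = 5.985.
Basic interval reflects these around m̂:
  lower = 2 × 4.574 − 5.985 = 3.163
  upper = 2 × 4.574 − 3.125 = 6.023

(3.163, 6.023)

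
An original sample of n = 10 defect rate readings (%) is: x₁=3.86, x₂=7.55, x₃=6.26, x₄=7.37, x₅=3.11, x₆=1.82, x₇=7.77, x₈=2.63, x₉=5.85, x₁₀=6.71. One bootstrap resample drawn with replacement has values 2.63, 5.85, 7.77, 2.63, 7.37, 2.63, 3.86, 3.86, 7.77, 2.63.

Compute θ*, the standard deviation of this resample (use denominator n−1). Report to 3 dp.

θ* = 2.257

Mean = 4.7000; sum of squared deviations = 45.8520
s² = 45.8520 / 9 = 5.0947
s = √5.0947 = 2.257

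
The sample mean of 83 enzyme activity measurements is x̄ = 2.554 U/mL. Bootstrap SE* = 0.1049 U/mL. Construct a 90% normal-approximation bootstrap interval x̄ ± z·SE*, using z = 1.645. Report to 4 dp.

Margin = 1.645 × 0.1049 = 0.17256
Interval: 2.554 ± 0.17256

(2.3814, 2.7266)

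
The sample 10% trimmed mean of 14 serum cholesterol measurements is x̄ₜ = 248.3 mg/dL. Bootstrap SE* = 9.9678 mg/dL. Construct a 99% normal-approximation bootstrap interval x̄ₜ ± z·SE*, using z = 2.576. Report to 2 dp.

Margin = 2.576 × 9.9678 = 25.677
Interval: 248.3 ± 25.677

(222.62, 273.98)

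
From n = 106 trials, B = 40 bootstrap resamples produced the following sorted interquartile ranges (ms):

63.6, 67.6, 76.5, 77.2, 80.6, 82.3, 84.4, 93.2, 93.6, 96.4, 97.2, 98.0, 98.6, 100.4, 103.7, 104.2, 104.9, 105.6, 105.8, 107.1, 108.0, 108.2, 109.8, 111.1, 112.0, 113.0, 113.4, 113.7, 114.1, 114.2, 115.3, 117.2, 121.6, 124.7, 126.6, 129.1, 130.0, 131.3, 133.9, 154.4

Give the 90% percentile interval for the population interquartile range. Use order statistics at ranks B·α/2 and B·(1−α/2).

(67.6, 131.3)

α = 0.10; lower rank = 40 × 0.050 = 2; upper rank = 40 × 0.950 = 38.
The 2nd smallest replicate is 67.6; the 38th is 131.3.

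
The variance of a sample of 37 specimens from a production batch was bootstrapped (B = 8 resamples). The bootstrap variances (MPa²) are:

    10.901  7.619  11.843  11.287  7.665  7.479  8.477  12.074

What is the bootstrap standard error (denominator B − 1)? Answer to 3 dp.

SE* = 2.038

Bootstrap SE is the standard deviation of the 8 replicate variances.
Mean of replicates: (10.901 + 7.619 + 11.843 + 11.287 + 7.665 + 7.479 + 8.477 + 12.074) / 8 = 77.3450 / 8 = 9.6681
Sum of squared deviations: (+1.2329)² + (−2.0491)² + (+2.1749)² + (+1.6189)² + (−2.0031)² + (−2.1891)² + (−1.1911)² + (+2.4059)² = 29.0815
Variance = 29.0815 / 7 = 4.1545
SE* = √4.1545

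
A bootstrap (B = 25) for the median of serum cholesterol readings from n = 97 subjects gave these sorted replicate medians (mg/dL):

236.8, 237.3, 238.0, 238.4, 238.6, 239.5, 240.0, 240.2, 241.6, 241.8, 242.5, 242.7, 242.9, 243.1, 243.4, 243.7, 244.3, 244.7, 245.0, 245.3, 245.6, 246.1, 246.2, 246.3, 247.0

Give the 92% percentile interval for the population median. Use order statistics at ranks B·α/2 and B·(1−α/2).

α = 0.08; lower rank = 25 × 0.040 = 1; upper rank = 25 × 0.960 = 24.
The 1st smallest replicate is 236.8; the 24th is 246.3.

(236.8, 246.3)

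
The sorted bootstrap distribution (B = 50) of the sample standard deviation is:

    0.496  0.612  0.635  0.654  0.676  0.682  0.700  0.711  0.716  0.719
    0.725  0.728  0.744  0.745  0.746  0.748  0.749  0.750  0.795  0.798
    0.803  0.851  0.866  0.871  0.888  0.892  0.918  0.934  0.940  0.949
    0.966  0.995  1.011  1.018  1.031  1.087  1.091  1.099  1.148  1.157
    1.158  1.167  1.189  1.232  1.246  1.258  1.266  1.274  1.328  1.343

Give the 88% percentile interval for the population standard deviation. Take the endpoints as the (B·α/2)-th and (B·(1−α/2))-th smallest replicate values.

(0.635, 1.266)

α = 0.12; lower rank = 50 × 0.060 = 3; upper rank = 50 × 0.940 = 47.
The 3rd smallest replicate is 0.635; the 47th is 1.266.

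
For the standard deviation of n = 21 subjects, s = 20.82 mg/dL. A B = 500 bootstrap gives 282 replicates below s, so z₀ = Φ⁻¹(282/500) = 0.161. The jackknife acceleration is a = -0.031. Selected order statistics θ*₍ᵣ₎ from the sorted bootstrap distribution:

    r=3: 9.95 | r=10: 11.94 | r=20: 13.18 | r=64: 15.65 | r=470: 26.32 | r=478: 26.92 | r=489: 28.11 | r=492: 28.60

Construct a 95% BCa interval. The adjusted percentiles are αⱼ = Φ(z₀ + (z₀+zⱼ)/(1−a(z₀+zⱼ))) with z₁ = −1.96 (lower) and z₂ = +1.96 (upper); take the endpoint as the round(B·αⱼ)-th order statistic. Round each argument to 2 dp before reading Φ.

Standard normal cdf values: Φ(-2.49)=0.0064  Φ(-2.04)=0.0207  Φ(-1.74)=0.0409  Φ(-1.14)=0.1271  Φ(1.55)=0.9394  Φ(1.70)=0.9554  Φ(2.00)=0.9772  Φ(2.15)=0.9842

(13.18, 28.60)

Lower: z₀ + z₁ = 0.161 + (-1.960) = -1.799; 1 − a(z₀+z₁) = 1 − (-0.031)(-1.799) = 0.9442; argument = 0.161 + (-1.799)/0.9442 = -1.7443 → -1.74.
α₁ = Φ(-1.74) = 0.0409; rank = round(500 × 0.0409) = 20; θ*₍20₎ = 13.18.
Upper: z₀ + z₂ = 2.121; 1 − a(z₀+z₂) = 1.0658; argument = 2.1511 → 2.15; α₂ = 0.9842; rank = 492; θ*₍492₎ = 28.60.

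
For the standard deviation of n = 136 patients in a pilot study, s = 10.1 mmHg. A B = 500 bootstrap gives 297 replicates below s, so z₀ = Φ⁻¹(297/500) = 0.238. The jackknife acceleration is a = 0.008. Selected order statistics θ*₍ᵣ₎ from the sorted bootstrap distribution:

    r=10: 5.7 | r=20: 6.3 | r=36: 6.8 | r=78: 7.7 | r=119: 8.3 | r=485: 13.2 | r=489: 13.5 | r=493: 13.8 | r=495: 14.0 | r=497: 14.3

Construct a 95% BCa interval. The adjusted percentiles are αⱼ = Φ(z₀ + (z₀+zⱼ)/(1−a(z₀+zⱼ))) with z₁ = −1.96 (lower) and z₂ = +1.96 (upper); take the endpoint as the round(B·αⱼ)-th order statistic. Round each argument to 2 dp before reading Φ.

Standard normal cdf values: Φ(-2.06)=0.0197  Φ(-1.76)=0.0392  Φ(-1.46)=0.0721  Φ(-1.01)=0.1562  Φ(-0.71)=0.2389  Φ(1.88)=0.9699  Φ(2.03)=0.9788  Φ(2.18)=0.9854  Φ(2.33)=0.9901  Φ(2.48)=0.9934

(6.8, 14.3)

Lower: z₀ + z₁ = 0.238 + (-1.960) = -1.722; 1 − a(z₀+z₁) = 1 − (0.008)(-1.722) = 1.0138; argument = 0.238 + (-1.722)/1.0138 = -1.4606 → -1.46.
α₁ = Φ(-1.46) = 0.0721; rank = round(500 × 0.0721) = 36; θ*₍36₎ = 6.8.
Upper: z₀ + z₂ = 2.198; 1 − a(z₀+z₂) = 0.9824; argument = 2.4753 → 2.48; α₂ = 0.9934; rank = 497; θ*₍497₎ = 14.3.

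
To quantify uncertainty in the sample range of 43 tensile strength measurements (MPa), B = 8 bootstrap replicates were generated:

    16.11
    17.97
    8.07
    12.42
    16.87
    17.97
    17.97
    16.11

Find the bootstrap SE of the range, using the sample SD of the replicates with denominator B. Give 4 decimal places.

Bootstrap SE is the standard deviation of the 8 replicate ranges.
Mean of replicates: (16.11 + 17.97 + 8.07 + 12.42 + 16.87 + 17.97 + 17.97 + 16.11) / 8 = 123.49000 / 8 = 15.43625
Sum of squared deviations: (+0.67375)² + (+2.53375)² + (−7.36625)² + (−3.01625)² + (+1.43375)² + (+2.53375)² + (+2.53375)² + (+0.67375)² = 85.58259
Variance = 85.58259 / 8 = 10.69782
SE* = √10.69782

SE* = 3.2708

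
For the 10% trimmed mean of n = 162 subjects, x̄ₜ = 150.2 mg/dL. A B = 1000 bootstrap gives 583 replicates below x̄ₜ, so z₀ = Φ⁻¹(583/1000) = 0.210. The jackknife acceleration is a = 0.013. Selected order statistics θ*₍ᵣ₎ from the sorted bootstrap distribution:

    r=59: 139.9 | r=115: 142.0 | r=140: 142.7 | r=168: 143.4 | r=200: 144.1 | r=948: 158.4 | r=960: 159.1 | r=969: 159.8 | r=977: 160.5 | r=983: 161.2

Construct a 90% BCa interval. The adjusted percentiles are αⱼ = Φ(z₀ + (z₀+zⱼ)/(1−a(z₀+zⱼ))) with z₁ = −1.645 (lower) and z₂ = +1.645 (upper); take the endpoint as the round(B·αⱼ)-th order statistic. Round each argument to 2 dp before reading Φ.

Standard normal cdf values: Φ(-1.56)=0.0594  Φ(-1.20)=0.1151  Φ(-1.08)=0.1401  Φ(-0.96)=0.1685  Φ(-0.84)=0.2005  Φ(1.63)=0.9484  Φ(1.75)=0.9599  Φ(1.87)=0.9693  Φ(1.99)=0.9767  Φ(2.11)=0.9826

(142.0, 161.2)

Lower: z₀ + z₁ = 0.210 + (-1.645) = -1.435; 1 − a(z₀+z₁) = 1 − (0.013)(-1.435) = 1.0187; argument = 0.210 + (-1.435)/1.0187 = -1.1987 → -1.20.
α₁ = Φ(-1.20) = 0.1151; rank = round(1000 × 0.1151) = 115; θ*₍115₎ = 142.0.
Upper: z₀ + z₂ = 1.855; 1 − a(z₀+z₂) = 0.9759; argument = 2.1108 → 2.11; α₂ = 0.9826; rank = 983; θ*₍983₎ = 161.2.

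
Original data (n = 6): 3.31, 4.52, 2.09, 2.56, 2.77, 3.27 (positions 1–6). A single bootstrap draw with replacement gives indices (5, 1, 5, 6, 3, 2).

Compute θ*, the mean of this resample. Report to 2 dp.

Resample values: 2.77, 3.31, 2.77, 3.27, 2.09, 4.52.
Mean = (2.77 + 3.31 + 2.77 + 3.27 + 2.09 + 4.52) / 6 = 18.730 / 6 = 3.12

θ* = 3.12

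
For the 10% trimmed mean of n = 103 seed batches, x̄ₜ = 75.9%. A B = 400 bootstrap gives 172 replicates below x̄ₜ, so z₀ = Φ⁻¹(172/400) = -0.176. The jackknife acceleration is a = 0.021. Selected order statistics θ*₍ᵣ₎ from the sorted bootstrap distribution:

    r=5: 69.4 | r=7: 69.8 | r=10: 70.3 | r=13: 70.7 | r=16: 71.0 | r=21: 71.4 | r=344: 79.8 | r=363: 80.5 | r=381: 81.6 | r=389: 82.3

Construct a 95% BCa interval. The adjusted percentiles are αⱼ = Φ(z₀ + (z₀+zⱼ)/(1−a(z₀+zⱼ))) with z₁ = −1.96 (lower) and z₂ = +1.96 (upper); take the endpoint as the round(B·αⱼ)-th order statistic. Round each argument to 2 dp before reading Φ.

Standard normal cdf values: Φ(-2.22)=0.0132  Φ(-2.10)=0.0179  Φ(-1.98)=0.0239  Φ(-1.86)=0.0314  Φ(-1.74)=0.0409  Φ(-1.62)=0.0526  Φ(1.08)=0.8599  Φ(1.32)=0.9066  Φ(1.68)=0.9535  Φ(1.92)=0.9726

(69.4, 81.6)

Lower: z₀ + z₁ = -0.176 + (-1.960) = -2.136; 1 − a(z₀+z₁) = 1 − (0.021)(-2.136) = 1.0449; argument = -0.176 + (-2.136)/1.0449 = -2.2203 → -2.22.
α₁ = Φ(-2.22) = 0.0132; rank = round(400 × 0.0132) = 5; θ*₍5₎ = 69.4.
Upper: z₀ + z₂ = 1.784; 1 − a(z₀+z₂) = 0.9625; argument = 1.6774 → 1.68; α₂ = 0.9535; rank = 381; θ*₍381₎ = 81.6.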